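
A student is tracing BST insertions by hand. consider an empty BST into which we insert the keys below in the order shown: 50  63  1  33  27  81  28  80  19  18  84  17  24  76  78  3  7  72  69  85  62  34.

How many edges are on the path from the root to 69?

6

Resulting structure (node: left, right):
  50: L=1, R=63
  63: L=62, R=81
  1: L=–, R=33
  33: L=27, R=34
  27: L=19, R=28
  81: L=80, R=84
  28: L=–, R=–
  80: L=76, R=–
  19: L=18, R=24
  18: L=17, R=–
  84: L=–, R=85
  17: L=3, R=–
  24: L=–, R=–
  76: L=72, R=78
  78: L=–, R=–
  3: L=–, R=7
  7: L=–, R=–
  72: L=69, R=–
  69: L=–, R=–
  85: L=–, R=–
  62: L=–, R=–
  34: L=–, R=–

Path to 69: 50 → 63 → 81 → 80 → 76 → 72 → 69, which is 6 edges.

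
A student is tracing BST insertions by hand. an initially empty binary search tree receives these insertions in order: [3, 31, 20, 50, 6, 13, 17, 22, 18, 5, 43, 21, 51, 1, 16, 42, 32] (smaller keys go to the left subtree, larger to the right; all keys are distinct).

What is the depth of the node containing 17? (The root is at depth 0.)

3: root
31: right child of 3 (depth 1)
20: left child of 31 (depth 2)
50: right child of 31 (depth 2)
6: left child of 20 (depth 3)
13: right child of 6 (depth 4)
17: right child of 13 (depth 5)
22: right child of 20 (depth 3)
18: right child of 17 (depth 6)
5: left child of 6 (depth 4)
43: left child of 50 (depth 3)
21: left child of 22 (depth 4)
51: right child of 50 (depth 3)
1: left child of 3 (depth 1)
16: left child of 17 (depth 6)
42: left child of 43 (depth 4)
32: left child of 42 (depth 5)

Path to 17: 3 → 31 → 20 → 6 → 13 → 17, which is 5 edges.

5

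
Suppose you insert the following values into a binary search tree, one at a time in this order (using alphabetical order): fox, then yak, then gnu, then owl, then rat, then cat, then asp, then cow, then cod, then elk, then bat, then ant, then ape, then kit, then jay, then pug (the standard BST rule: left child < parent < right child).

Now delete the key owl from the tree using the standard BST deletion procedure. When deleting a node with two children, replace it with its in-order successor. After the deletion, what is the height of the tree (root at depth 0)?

Insert fox: tree is empty, so fox becomes the root.
Insert yak: yak > fox → go right. Place as right child of fox.
Insert gnu: gnu > fox → go right; gnu < yak → go left. Place as left child of yak.
Insert owl: owl > fox → go right; owl < yak → go left; owl > gnu → go right. Place as right child of gnu.
Insert rat: rat > fox → go right; rat < yak → go left; rat > gnu → go right; rat > owl → go right. Place as right child of owl.
Insert cat: cat < fox → go left. Place as left child of fox.
Insert asp: asp < fox → go left; asp < cat → go left. Place as left child of cat.
Insert cow: cow < fox → go left; cow > cat → go right. Place as right child of cat.
Insert cod: cod < fox → go left; cod > cat → go right; cod < cow → go left. Place as left child of cow.
Insert elk: elk < fox → go left; elk > cat → go right; elk > cow → go right. Place as right child of cow.
Insert bat: bat < fox → go left; bat < cat → go left; bat > asp → go right. Place as right child of asp.
Insert ant: ant < fox → go left; ant < cat → go left; ant < asp → go left. Place as left child of asp.
Insert ape: ape < fox → go left; ape < cat → go left; ape < asp → go left; ape > ant → go right. Place as right child of ant.
Insert kit: kit > fox → go right; kit < yak → go left; kit > gnu → go right; kit < owl → go left. Place as left child of owl.
Insert jay: jay > fox → go right; jay < yak → go left; jay > gnu → go right; jay < owl → go left; jay < kit → go left. Place as left child of kit.
Insert pug: pug > fox → go right; pug < yak → go left; pug > gnu → go right; pug > owl → go right; pug < rat → go left. Place as left child of rat.

Delete owl (two children — replace with in-order successor).
After deletion, deepest node is jay at depth 5.

5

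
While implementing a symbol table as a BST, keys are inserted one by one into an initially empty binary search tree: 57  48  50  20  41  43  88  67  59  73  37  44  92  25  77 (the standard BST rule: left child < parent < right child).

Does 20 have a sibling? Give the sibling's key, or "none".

57: root
48: left child of 57 (depth 1)
50: right child of 48 (depth 2)
20: left child of 48 (depth 2)
41: right child of 20 (depth 3)
43: right child of 41 (depth 4)
88: right child of 57 (depth 1)
67: left child of 88 (depth 2)
59: left child of 67 (depth 3)
73: right child of 67 (depth 3)
37: left child of 41 (depth 4)
44: right child of 43 (depth 5)
92: right child of 88 (depth 2)
25: left child of 37 (depth 5)
77: right child of 73 (depth 4)

20's parent is 48; the other child of 48 is 50.

50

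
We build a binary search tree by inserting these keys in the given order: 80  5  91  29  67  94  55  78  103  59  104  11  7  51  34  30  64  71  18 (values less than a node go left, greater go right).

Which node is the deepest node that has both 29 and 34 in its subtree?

29

Resulting structure (node: left, right):
  80: L=5, R=91
  5: L=–, R=29
  91: L=–, R=94
  29: L=11, R=67
  67: L=55, R=78
  94: L=–, R=103
  55: L=51, R=59
  78: L=71, R=–
  103: L=–, R=104
  59: L=–, R=64
  104: L=–, R=–
  11: L=7, R=18
  7: L=–, R=–
  51: L=34, R=–
  34: L=30, R=–
  30: L=–, R=–
  64: L=–, R=–
  71: L=–, R=–
  18: L=–, R=–

Path to 29: 80 → 5 → 29
Path to 34: 80 → 5 → 29 → 67 → 55 → 51 → 34
29 lies on both paths and is an ancestor of the other node.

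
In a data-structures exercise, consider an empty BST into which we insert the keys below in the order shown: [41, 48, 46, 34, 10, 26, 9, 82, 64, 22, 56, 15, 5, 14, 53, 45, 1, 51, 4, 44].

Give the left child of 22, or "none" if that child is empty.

15

Resulting structure (node: left, right):
  41: L=34, R=48
  48: L=46, R=82
  46: L=45, R=–
  34: L=10, R=–
  10: L=9, R=26
  26: L=22, R=–
  9: L=5, R=–
  82: L=64, R=–
  64: L=56, R=–
  22: L=15, R=–
  56: L=53, R=–
  15: L=14, R=–
  5: L=1, R=–
  14: L=–, R=–
  53: L=51, R=–
  45: L=44, R=–
  1: L=–, R=4
  51: L=–, R=–
  4: L=–, R=–
  44: L=–, R=–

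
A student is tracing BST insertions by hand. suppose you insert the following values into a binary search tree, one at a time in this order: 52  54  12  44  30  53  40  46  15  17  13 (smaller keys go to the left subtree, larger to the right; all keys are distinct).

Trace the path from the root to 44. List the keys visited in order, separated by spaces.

52 12 44

Insert 52: tree is empty, so 52 becomes the root.
Insert 54: 54 > 52 → go right. Place as right child of 52.
Insert 12: 12 < 52 → go left. Place as left child of 52.
Insert 44: 44 < 52 → go left; 44 > 12 → go right. Place as right child of 12.
Insert 30: 30 < 52 → go left; 30 > 12 → go right; 30 < 44 → go left. Place as left child of 44.
Insert 53: 53 > 52 → go right; 53 < 54 → go left. Place as left child of 54.
Insert 40: 40 < 52 → go left; 40 > 12 → go right; 40 < 44 → go left; 40 > 30 → go right. Place as right child of 30.
Insert 46: 46 < 52 → go left; 46 > 12 → go right; 46 > 44 → go right. Place as right child of 44.
Insert 15: 15 < 52 → go left; 15 > 12 → go right; 15 < 44 → go left; 15 < 30 → go left. Place as left child of 30.
Insert 17: 17 < 52 → go left; 17 > 12 → go right; 17 < 44 → go left; 17 < 30 → go left; 17 > 15 → go right. Place as right child of 15.
Insert 13: 13 < 52 → go left; 13 > 12 → go right; 13 < 44 → go left; 13 < 30 → go left; 13 < 15 → go left. Place as left child of 15.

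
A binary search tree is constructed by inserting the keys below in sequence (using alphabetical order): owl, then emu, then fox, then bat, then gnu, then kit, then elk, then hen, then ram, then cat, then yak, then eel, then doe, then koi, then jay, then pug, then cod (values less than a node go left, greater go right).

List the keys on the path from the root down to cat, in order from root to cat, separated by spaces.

owl: root
emu: left child of owl (depth 1)
fox: right child of emu (depth 2)
bat: left child of emu (depth 2)
gnu: right child of fox (depth 3)
kit: right child of gnu (depth 4)
elk: right child of bat (depth 3)
hen: left child of kit (depth 5)
ram: right child of owl (depth 1)
cat: left child of elk (depth 4)
yak: right child of ram (depth 2)
eel: right child of cat (depth 5)
doe: left child of eel (depth 6)
koi: right child of kit (depth 5)
jay: right child of hen (depth 6)
pug: left child of ram (depth 2)
cod: left child of doe (depth 7)

owl emu bat elk cat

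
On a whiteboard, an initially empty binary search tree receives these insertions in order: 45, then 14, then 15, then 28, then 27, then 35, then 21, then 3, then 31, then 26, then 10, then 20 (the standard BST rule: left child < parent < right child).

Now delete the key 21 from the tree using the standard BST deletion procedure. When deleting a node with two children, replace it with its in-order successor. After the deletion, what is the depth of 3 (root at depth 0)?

Insert 45: tree is empty, so 45 becomes the root.
Insert 14: 14 < 45 → go left. Place as left child of 45.
Insert 15: 15 < 45 → go left; 15 > 14 → go right. Place as right child of 14.
Insert 28: 28 < 45 → go left; 28 > 14 → go right; 28 > 15 → go right. Place as right child of 15.
Insert 27: 27 < 45 → go left; 27 > 14 → go right; 27 > 15 → go right; 27 < 28 → go left. Place as left child of 28.
Insert 35: 35 < 45 → go left; 35 > 14 → go right; 35 > 15 → go right; 35 > 28 → go right. Place as right child of 28.
Insert 21: 21 < 45 → go left; 21 > 14 → go right; 21 > 15 → go right; 21 < 28 → go left; 21 < 27 → go left. Place as left child of 27.
Insert 3: 3 < 45 → go left; 3 < 14 → go left. Place as left child of 14.
Insert 31: 31 < 45 → go left; 31 > 14 → go right; 31 > 15 → go right; 31 > 28 → go right; 31 < 35 → go left. Place as left child of 35.
Insert 26: 26 < 45 → go left; 26 > 14 → go right; 26 > 15 → go right; 26 < 28 → go left; 26 < 27 → go left; 26 > 21 → go right. Place as right child of 21.
Insert 10: 10 < 45 → go left; 10 < 14 → go left; 10 > 3 → go right. Place as right child of 3.
Insert 20: 20 < 45 → go left; 20 > 14 → go right; 20 > 15 → go right; 20 < 28 → go left; 20 < 27 → go left; 20 < 21 → go left. Place as left child of 21.

Delete 21 (two children — replace with in-order successor).
After deletion, path to 3: 45 → 14 → 3.

2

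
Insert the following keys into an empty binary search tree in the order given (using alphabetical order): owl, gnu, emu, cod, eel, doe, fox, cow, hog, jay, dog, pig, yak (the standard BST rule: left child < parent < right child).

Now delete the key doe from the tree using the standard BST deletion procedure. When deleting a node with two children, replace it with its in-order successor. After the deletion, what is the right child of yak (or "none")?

none

Insert owl: tree is empty, so owl becomes the root.
Insert gnu: gnu < owl → go left. Place as left child of owl.
Insert emu: emu < owl → go left; emu < gnu → go left. Place as left child of gnu.
Insert cod: cod < owl → go left; cod < gnu → go left; cod < emu → go left. Place as left child of emu.
Insert eel: eel < owl → go left; eel < gnu → go left; eel < emu → go left; eel > cod → go right. Place as right child of cod.
Insert doe: doe < owl → go left; doe < gnu → go left; doe < emu → go left; doe > cod → go right; doe < eel → go left. Place as left child of eel.
Insert fox: fox < owl → go left; fox < gnu → go left; fox > emu → go right. Place as right child of emu.
Insert cow: cow < owl → go left; cow < gnu → go left; cow < emu → go left; cow > cod → go right; cow < eel → go left; cow < doe → go left. Place as left child of doe.
Insert hog: hog < owl → go left; hog > gnu → go right. Place as right child of gnu.
Insert jay: jay < owl → go left; jay > gnu → go right; jay > hog → go right. Place as right child of hog.
Insert dog: dog < owl → go left; dog < gnu → go left; dog < emu → go left; dog > cod → go right; dog < eel → go left; dog > doe → go right. Place as right child of doe.
Insert pig: pig > owl → go right. Place as right child of owl.
Insert yak: yak > owl → go right; yak > pig → go right. Place as right child of pig.

Delete doe (two children — replace with in-order successor).
After deletion, yak's right child: none.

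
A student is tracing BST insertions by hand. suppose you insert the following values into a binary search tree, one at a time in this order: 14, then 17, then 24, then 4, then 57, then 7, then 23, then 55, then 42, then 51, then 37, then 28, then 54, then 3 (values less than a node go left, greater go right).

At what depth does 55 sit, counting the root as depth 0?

Insert 14: tree is empty, so 14 becomes the root.
Insert 17: 17 > 14 → go right. Place as right child of 14.
Insert 24: 24 > 14 → go right; 24 > 17 → go right. Place as right child of 17.
Insert 4: 4 < 14 → go left. Place as left child of 14.
Insert 57: 57 > 14 → go right; 57 > 17 → go right; 57 > 24 → go right. Place as right child of 24.
Insert 7: 7 < 14 → go left; 7 > 4 → go right. Place as right child of 4.
Insert 23: 23 > 14 → go right; 23 > 17 → go right; 23 < 24 → go left. Place as left child of 24.
Insert 55: 55 > 14 → go right; 55 > 17 → go right; 55 > 24 → go right; 55 < 57 → go left. Place as left child of 57.
Insert 42: 42 > 14 → go right; 42 > 17 → go right; 42 > 24 → go right; 42 < 57 → go left; 42 < 55 → go left. Place as left child of 55.
Insert 51: 51 > 14 → go right; 51 > 17 → go right; 51 > 24 → go right; 51 < 57 → go left; 51 < 55 → go left; 51 > 42 → go right. Place as right child of 42.
Insert 37: 37 > 14 → go right; 37 > 17 → go right; 37 > 24 → go right; 37 < 57 → go left; 37 < 55 → go left; 37 < 42 → go left. Place as left child of 42.
Insert 28: 28 > 14 → go right; 28 > 17 → go right; 28 > 24 → go right; 28 < 57 → go left; 28 < 55 → go left; 28 < 42 → go left; 28 < 37 → go left. Place as left child of 37.
Insert 54: 54 > 14 → go right; 54 > 17 → go right; 54 > 24 → go right; 54 < 57 → go left; 54 < 55 → go left; 54 > 42 → go right; 54 > 51 → go right. Place as right child of 51.
Insert 3: 3 < 14 → go left; 3 < 4 → go left. Place as left child of 4.

Path to 55: 14 → 17 → 24 → 57 → 55, which is 4 edges.

4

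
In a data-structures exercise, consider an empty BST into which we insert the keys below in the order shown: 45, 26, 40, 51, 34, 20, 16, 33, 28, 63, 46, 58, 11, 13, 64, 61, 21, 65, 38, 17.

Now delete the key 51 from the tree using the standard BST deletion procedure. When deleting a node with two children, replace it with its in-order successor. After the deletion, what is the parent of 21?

20

45: root
26: left child of 45 (depth 1)
40: right child of 26 (depth 2)
51: right child of 45 (depth 1)
34: left child of 40 (depth 3)
20: left child of 26 (depth 2)
16: left child of 20 (depth 3)
33: left child of 34 (depth 4)
28: left child of 33 (depth 5)
63: right child of 51 (depth 2)
46: left child of 51 (depth 2)
58: left child of 63 (depth 3)
11: left child of 16 (depth 4)
13: right child of 11 (depth 5)
64: right child of 63 (depth 3)
61: right child of 58 (depth 4)
21: right child of 20 (depth 3)
65: right child of 64 (depth 4)
38: right child of 34 (depth 4)
17: right child of 16 (depth 4)

Delete 51 (two children — replace with in-order successor).
After deletion, 21's parent is 20.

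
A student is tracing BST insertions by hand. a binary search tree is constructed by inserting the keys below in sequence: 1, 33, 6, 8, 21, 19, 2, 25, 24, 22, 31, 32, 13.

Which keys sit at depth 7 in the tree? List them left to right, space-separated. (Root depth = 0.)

22 32

Insert 1: tree is empty, so 1 becomes the root.
Insert 33: 33 > 1 → go right. Place as right child of 1.
Insert 6: 6 > 1 → go right; 6 < 33 → go left. Place as left child of 33.
Insert 8: 8 > 1 → go right; 8 < 33 → go left; 8 > 6 → go right. Place as right child of 6.
Insert 21: 21 > 1 → go right; 21 < 33 → go left; 21 > 6 → go right; 21 > 8 → go right. Place as right child of 8.
Insert 19: 19 > 1 → go right; 19 < 33 → go left; 19 > 6 → go right; 19 > 8 → go right; 19 < 21 → go left. Place as left child of 21.
Insert 2: 2 > 1 → go right; 2 < 33 → go left; 2 < 6 → go left. Place as left child of 6.
Insert 25: 25 > 1 → go right; 25 < 33 → go left; 25 > 6 → go right; 25 > 8 → go right; 25 > 21 → go right. Place as right child of 21.
Insert 24: 24 > 1 → go right; 24 < 33 → go left; 24 > 6 → go right; 24 > 8 → go right; 24 > 21 → go right; 24 < 25 → go left. Place as left child of 25.
Insert 22: 22 > 1 → go right; 22 < 33 → go left; 22 > 6 → go right; 22 > 8 → go right; 22 > 21 → go right; 22 < 25 → go left; 22 < 24 → go left. Place as left child of 24.
Insert 31: 31 > 1 → go right; 31 < 33 → go left; 31 > 6 → go right; 31 > 8 → go right; 31 > 21 → go right; 31 > 25 → go right. Place as right child of 25.
Insert 32: 32 > 1 → go right; 32 < 33 → go left; 32 > 6 → go right; 32 > 8 → go right; 32 > 21 → go right; 32 > 25 → go right; 32 > 31 → go right. Place as right child of 31.
Insert 13: 13 > 1 → go right; 13 < 33 → go left; 13 > 6 → go right; 13 > 8 → go right; 13 < 21 → go left; 13 < 19 → go left. Place as left child of 19.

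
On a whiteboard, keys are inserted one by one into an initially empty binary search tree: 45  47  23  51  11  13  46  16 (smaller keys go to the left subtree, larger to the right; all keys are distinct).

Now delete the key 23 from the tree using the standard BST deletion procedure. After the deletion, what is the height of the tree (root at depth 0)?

3

45: root
47: right child of 45 (depth 1)
23: left child of 45 (depth 1)
51: right child of 47 (depth 2)
11: left child of 23 (depth 2)
13: right child of 11 (depth 3)
46: left child of 47 (depth 2)
16: right child of 13 (depth 4)

Delete 23 (at most one child — splice it out).
After deletion, deepest node is 16 at depth 3.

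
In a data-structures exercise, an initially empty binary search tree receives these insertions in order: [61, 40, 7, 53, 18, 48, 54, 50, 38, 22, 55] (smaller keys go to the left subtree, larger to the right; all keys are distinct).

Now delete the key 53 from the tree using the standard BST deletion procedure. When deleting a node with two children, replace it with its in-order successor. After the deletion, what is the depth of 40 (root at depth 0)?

1

Insert 61: tree is empty, so 61 becomes the root.
Insert 40: 40 < 61 → go left. Place as left child of 61.
Insert 7: 7 < 61 → go left; 7 < 40 → go left. Place as left child of 40.
Insert 53: 53 < 61 → go left; 53 > 40 → go right. Place as right child of 40.
Insert 18: 18 < 61 → go left; 18 < 40 → go left; 18 > 7 → go right. Place as right child of 7.
Insert 48: 48 < 61 → go left; 48 > 40 → go right; 48 < 53 → go left. Place as left child of 53.
Insert 54: 54 < 61 → go left; 54 > 40 → go right; 54 > 53 → go right. Place as right child of 53.
Insert 50: 50 < 61 → go left; 50 > 40 → go right; 50 < 53 → go left; 50 > 48 → go right. Place as right child of 48.
Insert 38: 38 < 61 → go left; 38 < 40 → go left; 38 > 7 → go right; 38 > 18 → go right. Place as right child of 18.
Insert 22: 22 < 61 → go left; 22 < 40 → go left; 22 > 7 → go right; 22 > 18 → go right; 22 < 38 → go left. Place as left child of 38.
Insert 55: 55 < 61 → go left; 55 > 40 → go right; 55 > 53 → go right; 55 > 54 → go right. Place as right child of 54.

Delete 53 (two children — replace with in-order successor).
After deletion, path to 40: 61 → 40.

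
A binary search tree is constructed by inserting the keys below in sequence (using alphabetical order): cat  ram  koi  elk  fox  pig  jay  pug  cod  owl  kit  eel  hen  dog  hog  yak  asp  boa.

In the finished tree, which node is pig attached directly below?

koi

cat: root
ram: right child of cat (depth 1)
koi: left child of ram (depth 2)
elk: left child of koi (depth 3)
fox: right child of elk (depth 4)
pig: right child of koi (depth 3)
jay: right child of fox (depth 5)
pug: right child of pig (depth 4)
cod: left child of elk (depth 4)
owl: left child of pig (depth 4)
kit: right child of jay (depth 6)
eel: right child of cod (depth 5)
hen: left child of jay (depth 6)
dog: left child of eel (depth 6)
hog: right child of hen (depth 7)
yak: right child of ram (depth 2)
asp: left child of cat (depth 1)
boa: right child of asp (depth 2)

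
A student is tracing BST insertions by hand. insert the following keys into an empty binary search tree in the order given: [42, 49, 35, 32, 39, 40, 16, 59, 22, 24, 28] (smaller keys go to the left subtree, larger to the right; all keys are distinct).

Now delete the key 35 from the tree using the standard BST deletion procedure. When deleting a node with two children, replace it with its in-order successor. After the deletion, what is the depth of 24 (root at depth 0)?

Resulting structure (node: left, right):
  42: L=35, R=49
  49: L=–, R=59
  35: L=32, R=39
  32: L=16, R=–
  39: L=–, R=40
  40: L=–, R=–
  16: L=–, R=22
  59: L=–, R=–
  22: L=–, R=24
  24: L=–, R=28
  28: L=–, R=–

Delete 35 (two children — replace with in-order successor).
After deletion, path to 24: 42 → 39 → 32 → 16 → 22 → 24.

5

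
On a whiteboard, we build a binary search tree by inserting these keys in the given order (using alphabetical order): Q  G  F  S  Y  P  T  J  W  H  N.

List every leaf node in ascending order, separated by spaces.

Insert Q: tree is empty, so Q becomes the root.
Insert G: G < Q → go left. Place as left child of Q.
Insert F: F < Q → go left; F < G → go left. Place as left child of G.
Insert S: S > Q → go right. Place as right child of Q.
Insert Y: Y > Q → go right; Y > S → go right. Place as right child of S.
Insert P: P < Q → go left; P > G → go right. Place as right child of G.
Insert T: T > Q → go right; T > S → go right; T < Y → go left. Place as left child of Y.
Insert J: J < Q → go left; J > G → go right; J < P → go left. Place as left child of P.
Insert W: W > Q → go right; W > S → go right; W < Y → go left; W > T → go right. Place as right child of T.
Insert H: H < Q → go left; H > G → go right; H < P → go left; H < J → go left. Place as left child of J.
Insert N: N < Q → go left; N > G → go right; N < P → go left; N > J → go right. Place as right child of J.

F H N W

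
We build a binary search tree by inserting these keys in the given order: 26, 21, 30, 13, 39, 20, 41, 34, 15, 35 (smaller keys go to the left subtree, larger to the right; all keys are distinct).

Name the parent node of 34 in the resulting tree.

Insert 26: tree is empty, so 26 becomes the root.
Insert 21: 21 < 26 → go left. Place as left child of 26.
Insert 30: 30 > 26 → go right. Place as right child of 26.
Insert 13: 13 < 26 → go left; 13 < 21 → go left. Place as left child of 21.
Insert 39: 39 > 26 → go right; 39 > 30 → go right. Place as right child of 30.
Insert 20: 20 < 26 → go left; 20 < 21 → go left; 20 > 13 → go right. Place as right child of 13.
Insert 41: 41 > 26 → go right; 41 > 30 → go right; 41 > 39 → go right. Place as right child of 39.
Insert 34: 34 > 26 → go right; 34 > 30 → go right; 34 < 39 → go left. Place as left child of 39.
Insert 15: 15 < 26 → go left; 15 < 21 → go left; 15 > 13 → go right; 15 < 20 → go left. Place as left child of 20.
Insert 35: 35 > 26 → go right; 35 > 30 → go right; 35 < 39 → go left; 35 > 34 → go right. Place as right child of 34.

39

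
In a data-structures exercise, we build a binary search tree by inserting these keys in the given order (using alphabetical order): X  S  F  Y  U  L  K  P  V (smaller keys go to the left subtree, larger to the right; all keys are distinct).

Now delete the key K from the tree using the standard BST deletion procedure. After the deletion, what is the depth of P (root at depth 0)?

X: root
S: left child of X (depth 1)
F: left child of S (depth 2)
Y: right child of X (depth 1)
U: right child of S (depth 2)
L: right child of F (depth 3)
K: left child of L (depth 4)
P: right child of L (depth 4)
V: right child of U (depth 3)

Delete K (at most one child — splice it out).
After deletion, path to P: X → S → F → L → P.

4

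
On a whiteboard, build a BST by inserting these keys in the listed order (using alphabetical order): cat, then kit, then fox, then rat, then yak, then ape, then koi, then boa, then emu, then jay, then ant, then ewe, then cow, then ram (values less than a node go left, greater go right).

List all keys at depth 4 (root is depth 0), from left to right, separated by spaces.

cow ewe ram

cat: root
kit: right child of cat (depth 1)
fox: left child of kit (depth 2)
rat: right child of kit (depth 2)
yak: right child of rat (depth 3)
ape: left child of cat (depth 1)
koi: left child of rat (depth 3)
boa: right child of ape (depth 2)
emu: left child of fox (depth 3)
jay: right child of fox (depth 3)
ant: left child of ape (depth 2)
ewe: right child of emu (depth 4)
cow: left child of emu (depth 4)
ram: right child of koi (depth 4)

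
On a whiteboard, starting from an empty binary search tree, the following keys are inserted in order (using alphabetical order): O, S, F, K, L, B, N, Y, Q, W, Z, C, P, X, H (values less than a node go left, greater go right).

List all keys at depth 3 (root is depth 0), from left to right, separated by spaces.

Insert O: tree is empty, so O becomes the root.
Insert S: S > O → go right. Place as right child of O.
Insert F: F < O → go left. Place as left child of O.
Insert K: K < O → go left; K > F → go right. Place as right child of F.
Insert L: L < O → go left; L > F → go right; L > K → go right. Place as right child of K.
Insert B: B < O → go left; B < F → go left. Place as left child of F.
Insert N: N < O → go left; N > F → go right; N > K → go right; N > L → go right. Place as right child of L.
Insert Y: Y > O → go right; Y > S → go right. Place as right child of S.
Insert Q: Q > O → go right; Q < S → go left. Place as left child of S.
Insert W: W > O → go right; W > S → go right; W < Y → go left. Place as left child of Y.
Insert Z: Z > O → go right; Z > S → go right; Z > Y → go right. Place as right child of Y.
Insert C: C < O → go left; C < F → go left; C > B → go right. Place as right child of B.
Insert P: P > O → go right; P < S → go left; P < Q → go left. Place as left child of Q.
Insert X: X > O → go right; X > S → go right; X < Y → go left; X > W → go right. Place as right child of W.
Insert H: H < O → go left; H > F → go right; H < K → go left. Place as left child of K.

C H L P W Z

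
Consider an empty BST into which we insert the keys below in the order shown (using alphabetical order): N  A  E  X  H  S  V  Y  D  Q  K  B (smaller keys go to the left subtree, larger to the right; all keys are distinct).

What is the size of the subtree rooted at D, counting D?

Resulting structure (node: left, right):
  N: L=A, R=X
  A: L=–, R=E
  E: L=D, R=H
  X: L=S, R=Y
  H: L=–, R=K
  S: L=Q, R=V
  V: L=–, R=–
  Y: L=–, R=–
  D: L=B, R=–
  Q: L=–, R=–
  K: L=–, R=–
  B: L=–, R=–

Subtree rooted at D contains: D, B — 2 nodes.

2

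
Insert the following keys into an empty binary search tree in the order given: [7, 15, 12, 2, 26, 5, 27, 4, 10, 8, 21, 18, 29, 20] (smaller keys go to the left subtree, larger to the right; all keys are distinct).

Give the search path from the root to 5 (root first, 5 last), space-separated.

Insert 7: tree is empty, so 7 becomes the root.
Insert 15: 15 > 7 → go right. Place as right child of 7.
Insert 12: 12 > 7 → go right; 12 < 15 → go left. Place as left child of 15.
Insert 2: 2 < 7 → go left. Place as left child of 7.
Insert 26: 26 > 7 → go right; 26 > 15 → go right. Place as right child of 15.
Insert 5: 5 < 7 → go left; 5 > 2 → go right. Place as right child of 2.
Insert 27: 27 > 7 → go right; 27 > 15 → go right; 27 > 26 → go right. Place as right child of 26.
Insert 4: 4 < 7 → go left; 4 > 2 → go right; 4 < 5 → go left. Place as left child of 5.
Insert 10: 10 > 7 → go right; 10 < 15 → go left; 10 < 12 → go left. Place as left child of 12.
Insert 8: 8 > 7 → go right; 8 < 15 → go left; 8 < 12 → go left; 8 < 10 → go left. Place as left child of 10.
Insert 21: 21 > 7 → go right; 21 > 15 → go right; 21 < 26 → go left. Place as left child of 26.
Insert 18: 18 > 7 → go right; 18 > 15 → go right; 18 < 26 → go left; 18 < 21 → go left. Place as left child of 21.
Insert 29: 29 > 7 → go right; 29 > 15 → go right; 29 > 26 → go right; 29 > 27 → go right. Place as right child of 27.
Insert 20: 20 > 7 → go right; 20 > 15 → go right; 20 < 26 → go left; 20 < 21 → go left; 20 > 18 → go right. Place as right child of 18.

7 2 5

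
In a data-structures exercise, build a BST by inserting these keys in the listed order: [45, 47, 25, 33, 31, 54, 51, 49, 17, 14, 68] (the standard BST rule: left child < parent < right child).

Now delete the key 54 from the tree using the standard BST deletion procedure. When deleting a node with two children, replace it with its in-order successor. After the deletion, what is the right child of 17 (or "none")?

none

Insert 45: tree is empty, so 45 becomes the root.
Insert 47: 47 > 45 → go right. Place as right child of 45.
Insert 25: 25 < 45 → go left. Place as left child of 45.
Insert 33: 33 < 45 → go left; 33 > 25 → go right. Place as right child of 25.
Insert 31: 31 < 45 → go left; 31 > 25 → go right; 31 < 33 → go left. Place as left child of 33.
Insert 54: 54 > 45 → go right; 54 > 47 → go right. Place as right child of 47.
Insert 51: 51 > 45 → go right; 51 > 47 → go right; 51 < 54 → go left. Place as left child of 54.
Insert 49: 49 > 45 → go right; 49 > 47 → go right; 49 < 54 → go left; 49 < 51 → go left. Place as left child of 51.
Insert 17: 17 < 45 → go left; 17 < 25 → go left. Place as left child of 25.
Insert 14: 14 < 45 → go left; 14 < 25 → go left; 14 < 17 → go left. Place as left child of 17.
Insert 68: 68 > 45 → go right; 68 > 47 → go right; 68 > 54 → go right. Place as right child of 54.

Delete 54 (two children — replace with in-order successor).
After deletion, 17's right child: none.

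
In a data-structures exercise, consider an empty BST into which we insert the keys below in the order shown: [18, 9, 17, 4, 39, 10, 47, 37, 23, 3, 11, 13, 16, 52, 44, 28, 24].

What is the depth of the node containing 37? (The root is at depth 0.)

Insert 18: tree is empty, so 18 becomes the root.
Insert 9: 9 < 18 → go left. Place as left child of 18.
Insert 17: 17 < 18 → go left; 17 > 9 → go right. Place as right child of 9.
Insert 4: 4 < 18 → go left; 4 < 9 → go left. Place as left child of 9.
Insert 39: 39 > 18 → go right. Place as right child of 18.
Insert 10: 10 < 18 → go left; 10 > 9 → go right; 10 < 17 → go left. Place as left child of 17.
Insert 47: 47 > 18 → go right; 47 > 39 → go right. Place as right child of 39.
Insert 37: 37 > 18 → go right; 37 < 39 → go left. Place as left child of 39.
Insert 23: 23 > 18 → go right; 23 < 39 → go left; 23 < 37 → go left. Place as left child of 37.
Insert 3: 3 < 18 → go left; 3 < 9 → go left; 3 < 4 → go left. Place as left child of 4.
Insert 11: 11 < 18 → go left; 11 > 9 → go right; 11 < 17 → go left; 11 > 10 → go right. Place as right child of 10.
Insert 13: 13 < 18 → go left; 13 > 9 → go right; 13 < 17 → go left; 13 > 10 → go right; 13 > 11 → go right. Place as right child of 11.
Insert 16: 16 < 18 → go left; 16 > 9 → go right; 16 < 17 → go left; 16 > 10 → go right; 16 > 11 → go right; 16 > 13 → go right. Place as right child of 13.
Insert 52: 52 > 18 → go right; 52 > 39 → go right; 52 > 47 → go right. Place as right child of 47.
Insert 44: 44 > 18 → go right; 44 > 39 → go right; 44 < 47 → go left. Place as left child of 47.
Insert 28: 28 > 18 → go right; 28 < 39 → go left; 28 < 37 → go left; 28 > 23 → go right. Place as right child of 23.
Insert 24: 24 > 18 → go right; 24 < 39 → go left; 24 < 37 → go left; 24 > 23 → go right; 24 < 28 → go left. Place as left child of 28.

Path to 37: 18 → 39 → 37, which is 2 edges.

2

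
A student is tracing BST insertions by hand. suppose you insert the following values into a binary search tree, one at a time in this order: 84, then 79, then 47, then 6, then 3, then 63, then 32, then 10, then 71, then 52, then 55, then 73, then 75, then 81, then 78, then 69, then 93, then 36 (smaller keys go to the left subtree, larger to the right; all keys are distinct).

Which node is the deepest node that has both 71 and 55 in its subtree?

63

84: root
79: left child of 84 (depth 1)
47: left child of 79 (depth 2)
6: left child of 47 (depth 3)
3: left child of 6 (depth 4)
63: right child of 47 (depth 3)
32: right child of 6 (depth 4)
10: left child of 32 (depth 5)
71: right child of 63 (depth 4)
52: left child of 63 (depth 4)
55: right child of 52 (depth 5)
73: right child of 71 (depth 5)
75: right child of 73 (depth 6)
81: right child of 79 (depth 2)
78: right child of 75 (depth 7)
69: left child of 71 (depth 5)
93: right child of 84 (depth 1)
36: right child of 32 (depth 5)

Path to 71: 84 → 79 → 47 → 63 → 71
Path to 55: 84 → 79 → 47 → 63 → 52 → 55
The paths share a prefix ending at 63, then split left and right.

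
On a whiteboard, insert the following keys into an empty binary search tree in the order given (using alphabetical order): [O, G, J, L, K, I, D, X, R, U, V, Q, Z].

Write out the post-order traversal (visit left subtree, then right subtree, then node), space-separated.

D I K L J G Q V U R Z X O

Insert O: tree is empty, so O becomes the root.
Insert G: G < O → go left. Place as left child of O.
Insert J: J < O → go left; J > G → go right. Place as right child of G.
Insert L: L < O → go left; L > G → go right; L > J → go right. Place as right child of J.
Insert K: K < O → go left; K > G → go right; K > J → go right; K < L → go left. Place as left child of L.
Insert I: I < O → go left; I > G → go right; I < J → go left. Place as left child of J.
Insert D: D < O → go left; D < G → go left. Place as left child of G.
Insert X: X > O → go right. Place as right child of O.
Insert R: R > O → go right; R < X → go left. Place as left child of X.
Insert U: U > O → go right; U < X → go left; U > R → go right. Place as right child of R.
Insert V: V > O → go right; V < X → go left; V > R → go right; V > U → go right. Place as right child of U.
Insert Q: Q > O → go right; Q < X → go left; Q < R → go left. Place as left child of R.
Insert Z: Z > O → go right; Z > X → go right. Place as right child of X.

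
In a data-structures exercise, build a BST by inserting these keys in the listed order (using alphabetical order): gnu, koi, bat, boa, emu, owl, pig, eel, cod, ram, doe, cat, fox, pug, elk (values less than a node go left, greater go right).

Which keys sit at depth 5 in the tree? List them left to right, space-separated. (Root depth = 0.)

cod elk pug

gnu: root
koi: right child of gnu (depth 1)
bat: left child of gnu (depth 1)
boa: right child of bat (depth 2)
emu: right child of boa (depth 3)
owl: right child of koi (depth 2)
pig: right child of owl (depth 3)
eel: left child of emu (depth 4)
cod: left child of eel (depth 5)
ram: right child of pig (depth 4)
doe: right child of cod (depth 6)
cat: left child of cod (depth 6)
fox: right child of emu (depth 4)
pug: left child of ram (depth 5)
elk: right child of eel (depth 5)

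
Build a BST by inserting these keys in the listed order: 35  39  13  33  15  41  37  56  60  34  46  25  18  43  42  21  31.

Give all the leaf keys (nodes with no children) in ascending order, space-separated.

35: root
39: right child of 35 (depth 1)
13: left child of 35 (depth 1)
33: right child of 13 (depth 2)
15: left child of 33 (depth 3)
41: right child of 39 (depth 2)
37: left child of 39 (depth 2)
56: right child of 41 (depth 3)
60: right child of 56 (depth 4)
34: right child of 33 (depth 3)
46: left child of 56 (depth 4)
25: right child of 15 (depth 4)
18: left child of 25 (depth 5)
43: left child of 46 (depth 5)
42: left child of 43 (depth 6)
21: right child of 18 (depth 6)
31: right child of 25 (depth 5)

21 31 34 37 42 60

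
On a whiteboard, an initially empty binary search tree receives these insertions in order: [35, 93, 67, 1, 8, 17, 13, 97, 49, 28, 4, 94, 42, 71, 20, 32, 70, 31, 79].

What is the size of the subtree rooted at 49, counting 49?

2

Insert 35: tree is empty, so 35 becomes the root.
Insert 93: 93 > 35 → go right. Place as right child of 35.
Insert 67: 67 > 35 → go right; 67 < 93 → go left. Place as left child of 93.
Insert 1: 1 < 35 → go left. Place as left child of 35.
Insert 8: 8 < 35 → go left; 8 > 1 → go right. Place as right child of 1.
Insert 17: 17 < 35 → go left; 17 > 1 → go right; 17 > 8 → go right. Place as right child of 8.
Insert 13: 13 < 35 → go left; 13 > 1 → go right; 13 > 8 → go right; 13 < 17 → go left. Place as left child of 17.
Insert 97: 97 > 35 → go right; 97 > 93 → go right. Place as right child of 93.
Insert 49: 49 > 35 → go right; 49 < 93 → go left; 49 < 67 → go left. Place as left child of 67.
Insert 28: 28 < 35 → go left; 28 > 1 → go right; 28 > 8 → go right; 28 > 17 → go right. Place as right child of 17.
Insert 4: 4 < 35 → go left; 4 > 1 → go right; 4 < 8 → go left. Place as left child of 8.
Insert 94: 94 > 35 → go right; 94 > 93 → go right; 94 < 97 → go left. Place as left child of 97.
Insert 42: 42 > 35 → go right; 42 < 93 → go left; 42 < 67 → go left; 42 < 49 → go left. Place as left child of 49.
Insert 71: 71 > 35 → go right; 71 < 93 → go left; 71 > 67 → go right. Place as right child of 67.
Insert 20: 20 < 35 → go left; 20 > 1 → go right; 20 > 8 → go right; 20 > 17 → go right; 20 < 28 → go left. Place as left child of 28.
Insert 32: 32 < 35 → go left; 32 > 1 → go right; 32 > 8 → go right; 32 > 17 → go right; 32 > 28 → go right. Place as right child of 28.
Insert 70: 70 > 35 → go right; 70 < 93 → go left; 70 > 67 → go right; 70 < 71 → go left. Place as left child of 71.
Insert 31: 31 < 35 → go left; 31 > 1 → go right; 31 > 8 → go right; 31 > 17 → go right; 31 > 28 → go right; 31 < 32 → go left. Place as left child of 32.
Insert 79: 79 > 35 → go right; 79 < 93 → go left; 79 > 67 → go right; 79 > 71 → go right. Place as right child of 71.

Subtree rooted at 49 contains: 49, 42 — 2 nodes.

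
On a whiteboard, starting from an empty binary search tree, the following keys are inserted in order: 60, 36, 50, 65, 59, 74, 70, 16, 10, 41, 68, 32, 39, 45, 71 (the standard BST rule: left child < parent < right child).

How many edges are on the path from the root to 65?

Insert 60: tree is empty, so 60 becomes the root.
Insert 36: 36 < 60 → go left. Place as left child of 60.
Insert 50: 50 < 60 → go left; 50 > 36 → go right. Place as right child of 36.
Insert 65: 65 > 60 → go right. Place as right child of 60.
Insert 59: 59 < 60 → go left; 59 > 36 → go right; 59 > 50 → go right. Place as right child of 50.
Insert 74: 74 > 60 → go right; 74 > 65 → go right. Place as right child of 65.
Insert 70: 70 > 60 → go right; 70 > 65 → go right; 70 < 74 → go left. Place as left child of 74.
Insert 16: 16 < 60 → go left; 16 < 36 → go left. Place as left child of 36.
Insert 10: 10 < 60 → go left; 10 < 36 → go left; 10 < 16 → go left. Place as left child of 16.
Insert 41: 41 < 60 → go left; 41 > 36 → go right; 41 < 50 → go left. Place as left child of 50.
Insert 68: 68 > 60 → go right; 68 > 65 → go right; 68 < 74 → go left; 68 < 70 → go left. Place as left child of 70.
Insert 32: 32 < 60 → go left; 32 < 36 → go left; 32 > 16 → go right. Place as right child of 16.
Insert 39: 39 < 60 → go left; 39 > 36 → go right; 39 < 50 → go left; 39 < 41 → go left. Place as left child of 41.
Insert 45: 45 < 60 → go left; 45 > 36 → go right; 45 < 50 → go left; 45 > 41 → go right. Place as right child of 41.
Insert 71: 71 > 60 → go right; 71 > 65 → go right; 71 < 74 → go left; 71 > 70 → go right. Place as right child of 70.

Path to 65: 60 → 65, which is 1 edge.

1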